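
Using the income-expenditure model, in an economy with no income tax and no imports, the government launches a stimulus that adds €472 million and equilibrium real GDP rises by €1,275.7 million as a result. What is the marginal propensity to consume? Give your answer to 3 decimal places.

Implied spending multiplier k = ΔY/ΔG = 1,275.7/472 ≈ 2.7028.
Since k = 1/(1 − MPC), MPC = 1 − 1/k = 1 − ΔG/ΔY = 1 − 472/1,275.7 ≈ 0.630.

0.630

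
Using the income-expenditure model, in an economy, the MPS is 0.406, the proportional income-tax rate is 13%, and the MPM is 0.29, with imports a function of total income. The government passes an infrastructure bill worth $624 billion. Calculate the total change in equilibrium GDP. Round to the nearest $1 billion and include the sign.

MPC = 1 − MPS = 1 − 0.406 = 0.594.
Government-spending multiplier = 1/(1 − c(1−t) + m) = 1/(1 − 0.594×0.87 + 0.29) = 1/0.77322 ≈ 1.293.
ΔY = k × ΔG = (+$624 billion) / 0.77322 ≈ +$807 billion.

+$807 billion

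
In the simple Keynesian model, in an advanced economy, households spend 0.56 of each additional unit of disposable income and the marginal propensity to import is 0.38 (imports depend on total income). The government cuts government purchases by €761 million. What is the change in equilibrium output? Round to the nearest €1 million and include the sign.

Spending multiplier = 1/(1 − c + m) = 1/(1 − 0.56 + 0.38) = 1/0.82 ≈ 1.22.
ΔY = k × ΔG = (−€761 million) / 0.82 ≈ −€928 million.

−€928 million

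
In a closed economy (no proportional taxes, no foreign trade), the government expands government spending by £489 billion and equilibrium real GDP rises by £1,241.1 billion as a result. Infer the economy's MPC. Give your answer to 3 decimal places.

0.606

Implied spending multiplier k = ΔY/ΔG = 1,241.1/489 ≈ 2.538.
Since k = 1/(1 − MPC), MPC = 1 − 1/k = 1 − ΔG/ΔY = 1 − 489/1,241.1 ≈ 0.606.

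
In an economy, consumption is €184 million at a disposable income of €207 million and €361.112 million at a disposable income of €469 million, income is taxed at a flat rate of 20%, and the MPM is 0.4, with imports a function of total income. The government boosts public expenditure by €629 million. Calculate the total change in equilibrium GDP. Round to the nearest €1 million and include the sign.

MPC = ΔC/ΔYd = (361.112 − 184)/(469 − 207) = 177.112/262 = 0.676.
Government-spending multiplier = 1/(1 − c(1−t) + m) = 1/(1 − 0.676×0.8 + 0.4) = 1/0.8592 ≈ 1.164.
ΔY = k × ΔG = (+€629 million) / 0.8592 ≈ +€732 million.

+€732 million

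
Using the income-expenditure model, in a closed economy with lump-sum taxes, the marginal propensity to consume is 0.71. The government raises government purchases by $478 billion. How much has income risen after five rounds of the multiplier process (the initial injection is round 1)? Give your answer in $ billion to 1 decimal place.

Round 1 adds ΔG = $478 billion; each later round is MPC = 0.71 times the previous.
After 5 rounds: 478 + 339.38 + 240.9598 + 171.081458 + 121.46783518 = ΔG·(1 − c^5)/(1 − c) = 478 × (1 − 0.1804229351)/0.29 ≈ $1,350.9 billion.

$1,350.9 billion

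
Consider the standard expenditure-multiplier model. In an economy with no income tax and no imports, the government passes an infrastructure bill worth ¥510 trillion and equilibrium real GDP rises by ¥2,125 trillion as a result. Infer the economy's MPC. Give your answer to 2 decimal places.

0.76

Implied spending multiplier k = ΔY/ΔG = 2,125/510 ≈ 4.1667.
Since k = 1/(1 − MPC), MPC = 1 − 1/k = 1 − ΔG/ΔY = 1 − 510/2,125 = 0.76.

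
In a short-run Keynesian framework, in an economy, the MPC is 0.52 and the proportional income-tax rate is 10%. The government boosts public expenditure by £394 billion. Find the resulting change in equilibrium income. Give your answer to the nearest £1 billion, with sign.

Government-spending multiplier = 1/(1 − c(1−t)) = 1/(1 − 0.52×0.9) = 1/0.532 ≈ 1.88.
ΔY = k × ΔG = (+£394 billion) / 0.532 ≈ +£741 billion.

+£741 billion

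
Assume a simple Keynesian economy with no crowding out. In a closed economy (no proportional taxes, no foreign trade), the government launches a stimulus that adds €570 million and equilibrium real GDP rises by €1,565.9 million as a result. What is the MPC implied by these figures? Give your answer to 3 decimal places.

Implied spending multiplier k = ΔY/ΔG = 1,565.9/570 ≈ 2.7472.
Since k = 1/(1 − MPC), MPC = 1 − 1/k = 1 − ΔG/ΔY = 1 − 570/1,565.9 ≈ 0.636.

0.636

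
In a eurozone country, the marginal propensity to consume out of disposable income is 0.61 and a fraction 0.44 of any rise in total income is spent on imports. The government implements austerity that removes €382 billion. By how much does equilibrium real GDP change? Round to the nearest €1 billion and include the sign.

Spending multiplier = 1/(1 − c + m) = 1/(1 − 0.61 + 0.44) = 1/0.83 ≈ 1.205.
ΔY = k × ΔG = (−€382 billion) / 0.83 ≈ −€460 billion.

−€460 billion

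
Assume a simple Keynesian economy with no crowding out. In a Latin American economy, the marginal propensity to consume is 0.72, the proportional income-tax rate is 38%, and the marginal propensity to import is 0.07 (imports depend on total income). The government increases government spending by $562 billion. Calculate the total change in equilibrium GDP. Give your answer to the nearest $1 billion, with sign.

Expenditure multiplier = 1/(1 − c(1−t) + m) = 1/(1 − 0.72×0.62 + 0.07) = 1/0.6236 ≈ 1.604.
ΔY = k × ΔG = (+$562 billion) / 0.6236 ≈ +$901 billion.

+$901 billion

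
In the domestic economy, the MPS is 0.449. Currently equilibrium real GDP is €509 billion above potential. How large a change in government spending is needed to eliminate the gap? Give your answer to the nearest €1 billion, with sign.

MPC = 1 − MPS = 1 − 0.449 = 0.551.
Spending multiplier = 1/(1 − MPC) = 1/(1 − 0.551) = 1/0.449 ≈ 2.227.
Need ΔY = −€509 billion, so ΔG = ΔY/k = (−€509 billion) × 0.449 ≈ −€229 billion.
The government should cut government spending by €229 billion.

−€229 billion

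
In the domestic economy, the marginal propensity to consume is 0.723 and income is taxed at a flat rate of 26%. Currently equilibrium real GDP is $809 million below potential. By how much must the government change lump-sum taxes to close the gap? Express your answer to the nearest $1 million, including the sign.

Spending multiplier = 1/(1 − c(1−t)) = 1/(1 − 0.723×0.74) = 1/0.46498 ≈ 2.151.
Tax multiplier = −c·k = −0.723/0.46498 ≈ −1.555. Need ΔY = +$809 million, so ΔT = ΔY/(−c·k) = −(+$809 million) × 0.46498 / 0.723 ≈ −$520 million.
The government should cut lump-sum taxes by $520 million.

−$520 million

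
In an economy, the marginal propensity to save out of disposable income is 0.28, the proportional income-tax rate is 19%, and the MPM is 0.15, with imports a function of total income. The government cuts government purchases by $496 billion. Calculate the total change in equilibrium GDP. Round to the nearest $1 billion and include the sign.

−$875 billion

MPC = 1 − MPS = 1 − 0.28 = 0.72.
Spending multiplier = 1/(1 − c(1−t) + m) = 1/(1 − 0.72×0.81 + 0.15) = 1/0.5668 ≈ 1.764.
ΔY = k × ΔG = (−$496 billion) / 0.5668 ≈ −$875 billion.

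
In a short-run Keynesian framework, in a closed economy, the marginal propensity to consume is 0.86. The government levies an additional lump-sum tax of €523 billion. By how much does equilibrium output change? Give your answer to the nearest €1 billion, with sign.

−€3,213 billion

A lump-sum tax change of +€523 billion shifts disposable income by −€523 billion; first-round consumption changes by −c × ΔT = −0.86 × (+€523 billion) = −€449.78 billion.
Expenditure multiplier = 1/(1 − MPC) = 1/(1 − 0.86) = 1/0.14 ≈ 7.143.
The tax multiplier is −c × k ≈ −6.143, so ΔY = k × (−c·ΔT) = (−€449.78 billion) / 0.14 ≈ −€3,213 billion.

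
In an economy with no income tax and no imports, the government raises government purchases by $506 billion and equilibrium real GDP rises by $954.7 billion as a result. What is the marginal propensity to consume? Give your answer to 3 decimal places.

Implied spending multiplier k = ΔY/ΔG = 954.7/506 ≈ 1.8868.
Since k = 1/(1 − MPC), MPC = 1 − 1/k = 1 − ΔG/ΔY = 1 − 506/954.7 ≈ 0.470.

0.470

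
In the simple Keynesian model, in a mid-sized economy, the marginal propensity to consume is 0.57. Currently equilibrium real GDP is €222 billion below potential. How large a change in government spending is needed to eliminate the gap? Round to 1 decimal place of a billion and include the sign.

+€95.5 billion

Spending multiplier = 1/(1 − MPC) = 1/(1 − 0.57) = 1/0.43 ≈ 2.326.
Need ΔY = +€222 billion, so ΔG = ΔY/k = (+€222 billion) × 0.43 ≈ +€95.5 billion.
The government should increase government spending by €95.5 billion.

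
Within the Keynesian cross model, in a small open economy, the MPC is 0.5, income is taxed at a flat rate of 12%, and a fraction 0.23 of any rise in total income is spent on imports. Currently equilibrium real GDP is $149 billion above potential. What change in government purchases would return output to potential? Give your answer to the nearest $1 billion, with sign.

−$118 billion

Spending multiplier = 1/(1 − c(1−t) + m) = 1/(1 − 0.5×0.88 + 0.23) = 1/0.79 ≈ 1.266.
Need ΔY = −$149 billion, so ΔG = ΔY/k = (−$149 billion) × 0.79 ≈ −$118 billion.
The government should cut government purchases by $118 billion.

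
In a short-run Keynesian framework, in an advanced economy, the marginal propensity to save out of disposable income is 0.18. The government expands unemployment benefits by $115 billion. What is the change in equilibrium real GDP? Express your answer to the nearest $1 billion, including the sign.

+$524 billion

MPC = 1 − MPS = 1 − 0.18 = 0.82.
The transfer change shifts disposable income by +$115 billion, so first-round consumption changes by c·ΔTR = 0.82 × (+$115 billion) = +$94.3 billion.
Expenditure multiplier = 1/(1 − MPC) = 1/(1 − 0.82) = 1/0.18 ≈ 5.556.
The transfer multiplier is c × k ≈ 4.556, so ΔY = k × (c·ΔTR) = (+$94.3 billion) / 0.18 ≈ +$524 billion.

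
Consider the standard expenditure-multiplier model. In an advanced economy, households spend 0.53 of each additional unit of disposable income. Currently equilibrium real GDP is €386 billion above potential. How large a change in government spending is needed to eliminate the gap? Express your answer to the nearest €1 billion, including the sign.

−€181 billion

Spending multiplier = 1/(1 − MPC) = 1/(1 − 0.53) = 1/0.47 ≈ 2.128.
Need ΔY = −€386 billion, so ΔG = ΔY/k = (−€386 billion) × 0.47 ≈ −€181 billion.
The government should cut government spending by €181 billion.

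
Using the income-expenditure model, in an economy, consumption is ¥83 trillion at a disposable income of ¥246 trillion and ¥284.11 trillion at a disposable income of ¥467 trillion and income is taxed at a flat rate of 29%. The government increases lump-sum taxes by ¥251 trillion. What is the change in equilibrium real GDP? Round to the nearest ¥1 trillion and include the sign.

MPC = ΔC/ΔYd = (284.11 − 83)/(467 − 246) = 201.11/221 = 0.91.
A lump-sum tax change of +¥251 trillion shifts disposable income by −¥251 trillion; first-round consumption changes by −c × ΔT = −0.91 × (+¥251 trillion) = −¥228.41 trillion.
Expenditure multiplier = 1/(1 − c(1−t)) = 1/(1 − 0.91×0.71) = 1/0.3539 ≈ 2.826.
The tax multiplier is −c × k ≈ −2.571, so ΔY = k × (−c·ΔT) = (−¥228.41 trillion) / 0.3539 ≈ −¥645 trillion.

−¥645 trillion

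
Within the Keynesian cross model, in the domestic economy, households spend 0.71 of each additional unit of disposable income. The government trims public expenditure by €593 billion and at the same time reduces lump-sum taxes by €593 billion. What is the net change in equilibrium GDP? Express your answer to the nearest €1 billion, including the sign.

Expenditure multiplier = 1/(1 − MPC) = 1/(1 − 0.71) = 1/0.29 ≈ 3.448.
ΔG contributes k·ΔG = (−€593 billion) / 0.29 ≈ −€2,044.8 billion.
ΔT of −€593 billion changes first-round spending by −c·ΔT = +€421.03 billion, contributing k·(−c·ΔT) = (+€421.03 billion) / 0.29 ≈ +€1,451.8 billion.
With ΔG = ΔT and no other leakages, the balanced-budget multiplier is 1, so ΔY = ΔG = −€593 billion.

−€593 billion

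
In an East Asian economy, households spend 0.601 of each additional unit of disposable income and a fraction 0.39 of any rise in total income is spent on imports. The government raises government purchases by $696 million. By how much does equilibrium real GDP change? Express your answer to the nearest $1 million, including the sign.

+$882 million

Government-spending multiplier = 1/(1 − c + m) = 1/(1 − 0.601 + 0.39) = 1/0.789 ≈ 1.267.
ΔY = k × ΔG = (+$696 million) / 0.789 ≈ +$882 million.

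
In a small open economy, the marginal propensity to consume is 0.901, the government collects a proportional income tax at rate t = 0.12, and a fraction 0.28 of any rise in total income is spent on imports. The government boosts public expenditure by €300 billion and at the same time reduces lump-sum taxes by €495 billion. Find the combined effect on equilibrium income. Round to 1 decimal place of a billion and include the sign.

+€1,531.4 billion

Expenditure multiplier = 1/(1 − c(1−t) + m) = 1/(1 − 0.901×0.88 + 0.28) = 1/0.48712 ≈ 2.053.
ΔG contributes k·ΔG = (+€300 billion) / 0.48712 ≈ +€615.9 billion.
ΔT of −€495 billion changes first-round spending by −c·ΔT = +€445.995 billion, contributing k·(−c·ΔT) = (+€445.995 billion) / 0.48712 ≈ +€915.6 billion.
Net ΔY = k(ΔG − c·ΔT) = (+€745.995 billion) / 0.48712 ≈ +€1,531.4 billion.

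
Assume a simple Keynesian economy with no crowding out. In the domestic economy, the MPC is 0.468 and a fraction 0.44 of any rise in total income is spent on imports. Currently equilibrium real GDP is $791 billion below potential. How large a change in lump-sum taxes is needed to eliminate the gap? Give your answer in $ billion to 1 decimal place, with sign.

−$1,642.8 billion

Spending multiplier = 1/(1 − c + m) = 1/(1 − 0.468 + 0.44) = 1/0.972 ≈ 1.029.
Tax multiplier = −c·k = −0.468/0.972 ≈ −0.481. Need ΔY = +$791 billion, so ΔT = ΔY/(−c·k) = −(+$791 billion) × 0.972 / 0.468 ≈ −$1,642.8 billion.
The government should cut lump-sum taxes by $1,642.8 billion.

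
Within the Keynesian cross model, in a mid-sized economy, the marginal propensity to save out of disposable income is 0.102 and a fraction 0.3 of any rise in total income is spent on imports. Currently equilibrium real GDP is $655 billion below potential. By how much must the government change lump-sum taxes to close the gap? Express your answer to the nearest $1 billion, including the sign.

MPC = 1 − MPS = 1 − 0.102 = 0.898.
Spending multiplier = 1/(1 − c + m) = 1/(1 − 0.898 + 0.3) = 1/0.402 ≈ 2.488.
Tax multiplier = −c·k = −0.898/0.402 ≈ −2.234. Need ΔY = +$655 billion, so ΔT = ΔY/(−c·k) = −(+$655 billion) × 0.402 / 0.898 ≈ −$293 billion.
The government should cut lump-sum taxes by $293 billion.

−$293 billion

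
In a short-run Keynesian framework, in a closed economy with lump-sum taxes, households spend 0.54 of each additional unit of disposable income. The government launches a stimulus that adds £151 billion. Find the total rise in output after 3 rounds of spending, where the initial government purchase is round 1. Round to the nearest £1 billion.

£277 billion

Round 1 adds ΔG = £151 billion; each later round is MPC = 0.54 times the previous.
After 3 rounds: 151 + 81.54 + 44.0316 = ΔG·(1 − c^3)/(1 − c) = 151 × (1 − 0.157464)/0.46 ≈ £277 billion.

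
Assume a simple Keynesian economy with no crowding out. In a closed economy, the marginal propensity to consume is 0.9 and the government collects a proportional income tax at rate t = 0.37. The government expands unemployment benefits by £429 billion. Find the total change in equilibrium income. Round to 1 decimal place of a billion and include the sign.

The transfer change shifts disposable income by +£429 billion, so first-round consumption changes by c·ΔTR = 0.9 × (+£429 billion) = +£386.1 billion.
Expenditure multiplier = 1/(1 − c(1−t)) = 1/(1 − 0.9×0.63) = 1/0.433 ≈ 2.309.
The transfer multiplier is c × k ≈ 2.079, so ΔY = k × (c·ΔTR) = (+£386.1 billion) / 0.433 ≈ +£891.7 billion.

+£891.7 billion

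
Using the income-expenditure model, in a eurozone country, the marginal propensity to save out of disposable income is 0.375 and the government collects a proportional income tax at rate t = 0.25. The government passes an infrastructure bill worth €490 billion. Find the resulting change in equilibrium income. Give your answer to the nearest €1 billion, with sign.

MPC = 1 − MPS = 1 − 0.375 = 0.625.
Government-spending multiplier = 1/(1 − c(1−t)) = 1/(1 − 0.625×0.75) = 1/0.53125 ≈ 1.882.
ΔY = k × ΔG = (+€490 billion) / 0.53125 ≈ +€922 billion.

+€922 billion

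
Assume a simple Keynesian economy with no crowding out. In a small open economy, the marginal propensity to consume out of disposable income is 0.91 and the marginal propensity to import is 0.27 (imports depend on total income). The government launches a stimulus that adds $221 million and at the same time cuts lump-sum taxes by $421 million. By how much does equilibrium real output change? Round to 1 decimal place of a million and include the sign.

Expenditure multiplier = 1/(1 − c + m) = 1/(1 − 0.91 + 0.27) = 1/0.36 ≈ 2.778.
ΔG contributes k·ΔG = (+$221 million) / 0.36 ≈ +$613.9 million.
ΔT of −$421 million changes first-round spending by −c·ΔT = +$383.11 million, contributing k·(−c·ΔT) = (+$383.11 million) / 0.36 ≈ +$1,064.2 million.
Net ΔY = k(ΔG − c·ΔT) = (+$604.11 million) / 0.36 ≈ +$1,678.1 million.

+$1,678.1 million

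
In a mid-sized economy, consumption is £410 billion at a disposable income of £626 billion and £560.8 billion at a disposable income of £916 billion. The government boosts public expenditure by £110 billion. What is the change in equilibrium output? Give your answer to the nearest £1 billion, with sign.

MPC = ΔC/ΔYd = (560.8 − 410)/(916 − 626) = 150.8/290 = 0.52.
Expenditure multiplier = 1/(1 − MPC) = 1/(1 − 0.52) = 1/0.48 ≈ 2.083.
ΔY = k × ΔG = (+£110 billion) / 0.48 ≈ +£229 billion.

+£229 billion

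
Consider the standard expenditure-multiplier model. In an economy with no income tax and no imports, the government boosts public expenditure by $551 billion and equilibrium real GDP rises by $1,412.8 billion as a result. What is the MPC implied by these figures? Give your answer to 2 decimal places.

0.61

Implied spending multiplier k = ΔY/ΔG = 1,412.8/551 ≈ 2.5641.
Since k = 1/(1 − MPC), MPC = 1 − 1/k = 1 − ΔG/ΔY = 1 − 551/1,412.8 ≈ 0.61.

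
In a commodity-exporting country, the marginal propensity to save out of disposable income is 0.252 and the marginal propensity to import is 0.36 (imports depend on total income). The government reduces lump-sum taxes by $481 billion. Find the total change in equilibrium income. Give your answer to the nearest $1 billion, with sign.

+$588 billion

MPC = 1 − MPS = 1 − 0.252 = 0.748.
A lump-sum tax change of −$481 billion shifts disposable income by +$481 billion; first-round consumption changes by −c × ΔT = −0.748 × (−$481 billion) = +$359.788 billion.
Expenditure multiplier = 1/(1 − c + m) = 1/(1 − 0.748 + 0.36) = 1/0.612 ≈ 1.634.
The tax multiplier is −c × k ≈ −1.222, so ΔY = k × (−c·ΔT) = (+$359.788 billion) / 0.612 ≈ +$588 billion.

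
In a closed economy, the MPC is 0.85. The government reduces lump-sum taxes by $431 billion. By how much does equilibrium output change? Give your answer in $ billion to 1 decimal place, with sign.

A lump-sum tax change of −$431 billion shifts disposable income by +$431 billion; first-round consumption changes by −c × ΔT = −0.85 × (−$431 billion) = +$366.35 billion.
Expenditure multiplier = 1/(1 − MPC) = 1/(1 − 0.85) = 1/0.15 ≈ 6.667.
The tax multiplier is −c × k ≈ −5.667, so ΔY = k × (−c·ΔT) = (+$366.35 billion) / 0.15 ≈ +$2,442.3 billion.

+$2,442.3 billion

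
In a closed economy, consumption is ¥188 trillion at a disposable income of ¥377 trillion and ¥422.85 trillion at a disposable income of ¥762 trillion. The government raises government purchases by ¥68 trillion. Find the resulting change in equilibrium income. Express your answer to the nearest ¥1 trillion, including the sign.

MPC = ΔC/ΔYd = (422.85 − 188)/(762 − 377) = 234.85/385 = 0.61.
Spending multiplier = 1/(1 − MPC) = 1/(1 − 0.61) = 1/0.39 ≈ 2.564.
ΔY = k × ΔG = (+¥68 trillion) / 0.39 ≈ +¥174 trillion.

+¥174 trillion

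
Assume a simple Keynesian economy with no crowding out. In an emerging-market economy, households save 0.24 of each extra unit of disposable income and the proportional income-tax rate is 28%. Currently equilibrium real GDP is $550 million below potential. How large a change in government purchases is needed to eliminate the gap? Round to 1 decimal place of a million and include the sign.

+$249.0 million

MPC = 1 − MPS = 1 − 0.24 = 0.76.
Spending multiplier = 1/(1 − c(1−t)) = 1/(1 − 0.76×0.72) = 1/0.4528 ≈ 2.208.
Need ΔY = +$550 million, so ΔG = ΔY/k = (+$550 million) × 0.4528 ≈ +$249 million.
The government should increase government purchases by $249 million.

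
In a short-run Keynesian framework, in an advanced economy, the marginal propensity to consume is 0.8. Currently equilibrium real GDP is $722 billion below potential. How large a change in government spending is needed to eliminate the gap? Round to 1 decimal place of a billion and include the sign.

Spending multiplier = 1/(1 − MPC) = 1/(1 − 0.8) = 1/0.2 = 5.
Need ΔY = +$722 billion, so ΔG = ΔY/k = (+$722 billion) × 0.2 = +$144.4 billion.
The government should increase government spending by $144.4 billion.

+$144.4 billion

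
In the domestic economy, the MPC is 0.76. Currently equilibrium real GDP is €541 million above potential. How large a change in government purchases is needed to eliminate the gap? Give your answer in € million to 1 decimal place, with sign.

−€129.8 million

Spending multiplier = 1/(1 − MPC) = 1/(1 − 0.76) = 1/0.24 ≈ 4.167.
Need ΔY = −€541 million, so ΔG = ΔY/k = (−€541 million) × 0.24 ≈ −€129.8 million.
The government should cut government purchases by €129.8 million.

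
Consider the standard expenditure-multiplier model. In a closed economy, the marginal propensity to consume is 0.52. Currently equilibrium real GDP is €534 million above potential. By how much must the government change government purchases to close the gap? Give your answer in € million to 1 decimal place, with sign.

Spending multiplier = 1/(1 − MPC) = 1/(1 − 0.52) = 1/0.48 ≈ 2.083.
Need ΔY = −€534 million, so ΔG = ΔY/k = (−€534 million) × 0.48 ≈ −€256.3 million.
The government should cut government purchases by €256.3 million.

−€256.3 million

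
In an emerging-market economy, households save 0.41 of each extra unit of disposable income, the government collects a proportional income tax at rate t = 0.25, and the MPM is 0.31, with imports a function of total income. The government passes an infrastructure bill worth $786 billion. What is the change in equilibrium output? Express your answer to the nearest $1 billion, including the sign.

+$906 billion

MPC = 1 − MPS = 1 − 0.41 = 0.59.
Government-spending multiplier = 1/(1 − c(1−t) + m) = 1/(1 − 0.59×0.75 + 0.31) = 1/0.8675 ≈ 1.153.
ΔY = k × ΔG = (+$786 billion) / 0.8675 ≈ +$906 billion.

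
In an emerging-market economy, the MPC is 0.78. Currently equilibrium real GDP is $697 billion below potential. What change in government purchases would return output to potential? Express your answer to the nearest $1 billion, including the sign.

Spending multiplier = 1/(1 − MPC) = 1/(1 − 0.78) = 1/0.22 ≈ 4.545.
Need ΔY = +$697 billion, so ΔG = ΔY/k = (+$697 billion) × 0.22 ≈ +$153 billion.
The government should increase government purchases by $153 billion.

+$153 billion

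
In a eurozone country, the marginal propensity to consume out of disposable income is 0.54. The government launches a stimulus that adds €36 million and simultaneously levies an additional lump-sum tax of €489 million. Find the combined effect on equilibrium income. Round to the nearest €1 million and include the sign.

Expenditure multiplier = 1/(1 − MPC) = 1/(1 − 0.54) = 1/0.46 ≈ 2.174.
ΔG contributes k·ΔG = (+€36 million) / 0.46 ≈ +€78.3 million.
ΔT of +€489 million changes first-round spending by −c·ΔT = −€264.06 million, contributing k·(−c·ΔT) = (−€264.06 million) / 0.46 ≈ −€574 million.
Net ΔY = k(ΔG − c·ΔT) = (−€228.06 million) / 0.46 ≈ −€496 million.

−€496 million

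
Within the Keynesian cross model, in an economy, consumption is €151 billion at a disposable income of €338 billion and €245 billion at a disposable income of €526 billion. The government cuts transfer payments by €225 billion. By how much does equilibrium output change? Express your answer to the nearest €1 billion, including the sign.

−€225 billion

MPC = ΔC/ΔYd = (245 − 151)/(526 − 338) = 94/188 = 0.5.
The transfer change shifts disposable income by −€225 billion, so first-round consumption changes by c·ΔTR = 0.5 × (−€225 billion) = −€112.5 billion.
Expenditure multiplier = 1/(1 − MPC) = 1/(1 − 0.5) = 1/0.5 = 2.
The transfer multiplier is c × k = 1, so ΔY = k × (c·ΔTR) = (−€112.5 billion) / 0.5 = −€225 billion.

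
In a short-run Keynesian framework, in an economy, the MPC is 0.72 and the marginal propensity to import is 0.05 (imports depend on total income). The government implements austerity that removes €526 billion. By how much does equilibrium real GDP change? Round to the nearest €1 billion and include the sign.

Government-spending multiplier = 1/(1 − c + m) = 1/(1 − 0.72 + 0.05) = 1/0.33 ≈ 3.03.
ΔY = k × ΔG = (−€526 billion) / 0.33 ≈ −€1,594 billion.

−€1,594 billion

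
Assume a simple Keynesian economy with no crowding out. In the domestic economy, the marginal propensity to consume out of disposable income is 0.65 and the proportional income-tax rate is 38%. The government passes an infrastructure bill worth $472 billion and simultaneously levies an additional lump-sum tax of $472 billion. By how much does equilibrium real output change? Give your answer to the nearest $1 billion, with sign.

+$277 billion

Expenditure multiplier = 1/(1 − c(1−t)) = 1/(1 − 0.65×0.62) = 1/0.597 ≈ 1.675.
ΔG contributes k·ΔG = (+$472 billion) / 0.597 ≈ +$790.6 billion.
ΔT of +$472 billion changes first-round spending by −c·ΔT = −$306.8 billion, contributing k·(−c·ΔT) = (−$306.8 billion) / 0.597 ≈ −$513.9 billion.
Net ΔY = k(ΔG − c·ΔT) = (+$165.2 billion) / 0.597 ≈ +$277 billion.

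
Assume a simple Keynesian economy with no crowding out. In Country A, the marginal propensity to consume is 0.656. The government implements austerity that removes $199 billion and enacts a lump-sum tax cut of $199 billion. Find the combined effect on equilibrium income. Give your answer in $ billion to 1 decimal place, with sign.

Expenditure multiplier = 1/(1 − MPC) = 1/(1 − 0.656) = 1/0.344 ≈ 2.907.
ΔG contributes k·ΔG = (−$199 billion) / 0.344 ≈ −$578.5 billion.
ΔT of −$199 billion changes first-round spending by −c·ΔT = +$130.544 billion, contributing k·(−c·ΔT) = (+$130.544 billion) / 0.344 ≈ +$379.5 billion.
With ΔG = ΔT and no other leakages, the balanced-budget multiplier is 1, so ΔY = ΔG = −$199 billion.

−$199.0 billion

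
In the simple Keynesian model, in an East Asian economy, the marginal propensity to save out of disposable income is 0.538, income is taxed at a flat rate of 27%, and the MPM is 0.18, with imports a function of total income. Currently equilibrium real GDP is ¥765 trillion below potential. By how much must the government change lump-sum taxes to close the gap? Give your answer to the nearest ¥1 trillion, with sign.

MPC = 1 − MPS = 1 − 0.538 = 0.462.
Spending multiplier = 1/(1 − c(1−t) + m) = 1/(1 − 0.462×0.73 + 0.18) = 1/0.84274 ≈ 1.187.
Tax multiplier = −c·k = −0.462/0.84274 ≈ −0.548. Need ΔY = +¥765 trillion, so ΔT = ΔY/(−c·k) = −(+¥765 trillion) × 0.84274 / 0.462 ≈ −¥1,395 trillion.
The government should cut lump-sum taxes by ¥1,395 trillion.

−¥1,395 trillion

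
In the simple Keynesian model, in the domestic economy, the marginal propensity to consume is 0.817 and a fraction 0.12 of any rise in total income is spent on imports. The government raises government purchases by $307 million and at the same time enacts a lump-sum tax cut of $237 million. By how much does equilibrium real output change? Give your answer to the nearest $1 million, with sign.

Expenditure multiplier = 1/(1 − c + m) = 1/(1 − 0.817 + 0.12) = 1/0.303 ≈ 3.3.
ΔG contributes k·ΔG = (+$307 million) / 0.303 ≈ +$1,013.2 million.
ΔT of −$237 million changes first-round spending by −c·ΔT = +$193.629 million, contributing k·(−c·ΔT) = (+$193.629 million) / 0.303 ≈ +$639 million.
Net ΔY = k(ΔG − c·ΔT) = (+$500.629 million) / 0.303 ≈ +$1,652 million.

+$1,652 million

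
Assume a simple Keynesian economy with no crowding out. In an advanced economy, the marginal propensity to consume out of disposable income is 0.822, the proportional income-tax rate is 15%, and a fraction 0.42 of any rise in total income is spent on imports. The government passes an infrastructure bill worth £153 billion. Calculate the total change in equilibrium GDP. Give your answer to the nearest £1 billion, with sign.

+£212 billion

Government-spending multiplier = 1/(1 − c(1−t) + m) = 1/(1 − 0.822×0.85 + 0.42) = 1/0.7213 ≈ 1.386.
ΔY = k × ΔG = (+£153 billion) / 0.7213 ≈ +£212 billion.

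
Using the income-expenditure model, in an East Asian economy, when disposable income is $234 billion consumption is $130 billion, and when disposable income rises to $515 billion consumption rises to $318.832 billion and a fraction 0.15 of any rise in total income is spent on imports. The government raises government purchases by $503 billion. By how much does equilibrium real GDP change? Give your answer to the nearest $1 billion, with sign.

+$1,052 billion

MPC = ΔC/ΔYd = (318.832 − 130)/(515 − 234) = 188.832/281 = 0.672.
Expenditure multiplier = 1/(1 − c + m) = 1/(1 − 0.672 + 0.15) = 1/0.478 ≈ 2.092.
ΔY = k × ΔG = (+$503 billion) / 0.478 ≈ +$1,052 billion.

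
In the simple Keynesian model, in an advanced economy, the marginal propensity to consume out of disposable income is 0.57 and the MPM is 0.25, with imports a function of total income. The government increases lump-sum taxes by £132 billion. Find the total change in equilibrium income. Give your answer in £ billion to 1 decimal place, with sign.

A lump-sum tax change of +£132 billion shifts disposable income by −£132 billion; first-round consumption changes by −c × ΔT = −0.57 × (+£132 billion) = −£75.24 billion.
Expenditure multiplier = 1/(1 − c + m) = 1/(1 − 0.57 + 0.25) = 1/0.68 ≈ 1.471.
The tax multiplier is −c × k ≈ −0.838, so ΔY = k × (−c·ΔT) = (−£75.24 billion) / 0.68 ≈ −£110.6 billion.

−£110.6 billion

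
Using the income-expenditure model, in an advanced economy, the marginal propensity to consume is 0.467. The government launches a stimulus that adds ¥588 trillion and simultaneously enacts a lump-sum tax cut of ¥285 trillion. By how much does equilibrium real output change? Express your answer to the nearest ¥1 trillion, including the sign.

Expenditure multiplier = 1/(1 − MPC) = 1/(1 − 0.467) = 1/0.533 ≈ 1.876.
ΔG contributes k·ΔG = (+¥588 trillion) / 0.533 ≈ +¥1,103.2 trillion.
ΔT of −¥285 trillion changes first-round spending by −c·ΔT = +¥133.095 trillion, contributing k·(−c·ΔT) = (+¥133.095 trillion) / 0.533 ≈ +¥249.7 trillion.
Net ΔY = k(ΔG − c·ΔT) = (+¥721.095 trillion) / 0.533 ≈ +¥1,353 trillion.

+¥1,353 trillion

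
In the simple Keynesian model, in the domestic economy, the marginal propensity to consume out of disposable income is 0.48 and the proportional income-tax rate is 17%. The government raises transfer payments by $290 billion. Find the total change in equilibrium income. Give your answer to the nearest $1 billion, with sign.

The transfer change shifts disposable income by +$290 billion, so first-round consumption changes by c·ΔTR = 0.48 × (+$290 billion) = +$139.2 billion.
Expenditure multiplier = 1/(1 − c(1−t)) = 1/(1 − 0.48×0.83) = 1/0.6016 ≈ 1.662.
The transfer multiplier is c × k ≈ 0.798, so ΔY = k × (c·ΔTR) = (+$139.2 billion) / 0.6016 ≈ +$231 billion.

+$231 billion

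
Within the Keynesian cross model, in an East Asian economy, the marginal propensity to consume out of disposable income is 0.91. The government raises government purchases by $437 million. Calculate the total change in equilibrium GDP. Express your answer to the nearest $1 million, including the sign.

Spending multiplier = 1/(1 − MPC) = 1/(1 − 0.91) = 1/0.09 ≈ 11.111.
ΔY = k × ΔG = (+$437 million) / 0.09 ≈ +$4,856 million.

+$4,856 million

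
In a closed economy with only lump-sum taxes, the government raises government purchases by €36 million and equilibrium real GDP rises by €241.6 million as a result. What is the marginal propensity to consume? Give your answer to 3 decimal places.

0.851

Implied spending multiplier k = ΔY/ΔG = 241.6/36 ≈ 6.7111.
Since k = 1/(1 − MPC), MPC = 1 − 1/k = 1 − ΔG/ΔY = 1 − 36/241.6 ≈ 0.851.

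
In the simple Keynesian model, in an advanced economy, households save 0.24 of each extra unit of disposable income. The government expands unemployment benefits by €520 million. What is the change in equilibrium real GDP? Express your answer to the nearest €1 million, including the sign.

MPC = 1 − MPS = 1 − 0.24 = 0.76.
The transfer change shifts disposable income by +€520 million, so first-round consumption changes by c·ΔTR = 0.76 × (+€520 million) = +€395.2 million.
Expenditure multiplier = 1/(1 − MPC) = 1/(1 − 0.76) = 1/0.24 ≈ 4.167.
The transfer multiplier is c × k ≈ 3.167, so ΔY = k × (c·ΔTR) = (+€395.2 million) / 0.24 ≈ +€1,647 million.

+€1,647 million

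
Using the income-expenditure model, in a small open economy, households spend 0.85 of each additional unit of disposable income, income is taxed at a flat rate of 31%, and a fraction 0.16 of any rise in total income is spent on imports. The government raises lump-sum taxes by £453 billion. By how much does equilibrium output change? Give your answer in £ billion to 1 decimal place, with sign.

A lump-sum tax change of +£453 billion shifts disposable income by −£453 billion; first-round consumption changes by −c × ΔT = −0.85 × (+£453 billion) = −£385.05 billion.
Expenditure multiplier = 1/(1 − c(1−t) + m) = 1/(1 − 0.85×0.69 + 0.16) = 1/0.5735 ≈ 1.744.
The tax multiplier is −c × k ≈ −1.482, so ΔY = k × (−c·ΔT) = (−£385.05 billion) / 0.5735 ≈ −£671.4 billion.

−£671.4 billion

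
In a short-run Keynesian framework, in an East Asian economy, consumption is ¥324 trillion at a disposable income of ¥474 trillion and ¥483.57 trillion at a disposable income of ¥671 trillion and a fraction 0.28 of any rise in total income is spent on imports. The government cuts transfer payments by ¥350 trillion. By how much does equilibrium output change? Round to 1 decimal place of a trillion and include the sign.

−¥603.2 trillion

MPC = ΔC/ΔYd = (483.57 − 324)/(671 − 474) = 159.57/197 = 0.81.
The transfer change shifts disposable income by −¥350 trillion, so first-round consumption changes by c·ΔTR = 0.81 × (−¥350 trillion) = −¥283.5 trillion.
Expenditure multiplier = 1/(1 − c + m) = 1/(1 − 0.81 + 0.28) = 1/0.47 ≈ 2.128.
The transfer multiplier is c × k ≈ 1.723, so ΔY = k × (c·ΔTR) = (−¥283.5 trillion) / 0.47 ≈ −¥603.2 trillion.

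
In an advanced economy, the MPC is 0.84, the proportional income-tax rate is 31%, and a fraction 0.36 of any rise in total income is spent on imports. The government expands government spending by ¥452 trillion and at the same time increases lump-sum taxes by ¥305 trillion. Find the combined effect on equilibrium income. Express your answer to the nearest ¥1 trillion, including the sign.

Expenditure multiplier = 1/(1 − c(1−t) + m) = 1/(1 − 0.84×0.69 + 0.36) = 1/0.7804 ≈ 1.281.
ΔG contributes k·ΔG = (+¥452 trillion) / 0.7804 ≈ +¥579.2 trillion.
ΔT of +¥305 trillion changes first-round spending by −c·ΔT = −¥256.2 trillion, contributing k·(−c·ΔT) = (−¥256.2 trillion) / 0.7804 ≈ −¥328.3 trillion.
Net ΔY = k(ΔG − c·ΔT) = (+¥195.8 trillion) / 0.7804 ≈ +¥251 trillion.

+¥251 trillion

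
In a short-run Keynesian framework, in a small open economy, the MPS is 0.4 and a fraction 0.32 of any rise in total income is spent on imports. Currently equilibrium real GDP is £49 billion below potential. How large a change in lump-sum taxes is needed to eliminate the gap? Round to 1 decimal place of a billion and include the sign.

MPC = 1 − MPS = 1 − 0.4 = 0.6.
Spending multiplier = 1/(1 − c + m) = 1/(1 − 0.6 + 0.32) = 1/0.72 ≈ 1.389.
Tax multiplier = −c·k = −0.6/0.72 ≈ −0.833. Need ΔY = +£49 billion, so ΔT = ΔY/(−c·k) = −(+£49 billion) × 0.72 / 0.6 = −£58.8 billion.
The government should cut lump-sum taxes by £58.8 billion.

−£58.8 billion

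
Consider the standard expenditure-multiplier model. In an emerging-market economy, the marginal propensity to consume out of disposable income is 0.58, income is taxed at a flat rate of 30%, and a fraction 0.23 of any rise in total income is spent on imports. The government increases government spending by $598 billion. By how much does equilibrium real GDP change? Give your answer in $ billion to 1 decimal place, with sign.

+$725.7 billion

Government-spending multiplier = 1/(1 − c(1−t) + m) = 1/(1 − 0.58×0.7 + 0.23) = 1/0.824 ≈ 1.214.
ΔY = k × ΔG = (+$598 billion) / 0.824 ≈ +$725.7 billion.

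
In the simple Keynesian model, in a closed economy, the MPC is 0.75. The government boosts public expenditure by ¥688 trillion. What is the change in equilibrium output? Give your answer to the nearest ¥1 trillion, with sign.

+¥2,752 trillion

Expenditure multiplier = 1/(1 − MPC) = 1/(1 − 0.75) = 1/0.25 = 4.
ΔY = k × ΔG = (+¥688 trillion) / 0.25 = +¥2,752 trillion.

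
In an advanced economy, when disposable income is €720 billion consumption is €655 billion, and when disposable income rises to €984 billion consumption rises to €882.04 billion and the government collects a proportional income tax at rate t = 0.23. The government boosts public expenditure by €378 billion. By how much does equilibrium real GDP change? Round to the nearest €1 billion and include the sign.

+€1,119 billion

MPC = ΔC/ΔYd = (882.04 − 655)/(984 − 720) = 227.04/264 = 0.86.
Expenditure multiplier = 1/(1 − c(1−t)) = 1/(1 − 0.86×0.77) = 1/0.3378 ≈ 2.96.
ΔY = k × ΔG = (+€378 billion) / 0.3378 ≈ +€1,119 billion.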